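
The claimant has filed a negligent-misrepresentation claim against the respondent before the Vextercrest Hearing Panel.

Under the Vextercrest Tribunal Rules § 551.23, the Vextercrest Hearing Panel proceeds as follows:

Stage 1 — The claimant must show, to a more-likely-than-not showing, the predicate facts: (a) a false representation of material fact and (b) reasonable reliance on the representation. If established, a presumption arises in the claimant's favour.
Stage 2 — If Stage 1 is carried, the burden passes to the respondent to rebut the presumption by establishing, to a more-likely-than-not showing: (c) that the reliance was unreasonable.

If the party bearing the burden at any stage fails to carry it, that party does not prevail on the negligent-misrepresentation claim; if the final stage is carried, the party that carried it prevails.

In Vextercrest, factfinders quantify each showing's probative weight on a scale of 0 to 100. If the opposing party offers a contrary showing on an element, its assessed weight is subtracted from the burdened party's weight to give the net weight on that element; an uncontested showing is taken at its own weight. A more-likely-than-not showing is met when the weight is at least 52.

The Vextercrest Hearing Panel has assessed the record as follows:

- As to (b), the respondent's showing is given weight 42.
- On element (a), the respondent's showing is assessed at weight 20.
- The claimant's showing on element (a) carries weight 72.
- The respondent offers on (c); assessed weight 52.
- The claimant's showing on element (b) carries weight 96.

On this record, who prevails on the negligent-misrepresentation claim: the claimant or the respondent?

Stage 1 (claimant, a more-likely-than-not showing, weight is at least 52): (a) net 72−20=52 ≥ 52 — meets; (b) net 96−42=54 ≥ 52 — meets.
  All elements met. The burden passes to the respondent.
Stage 2 (respondent, a more-likely-than-not showing, weight is at least 52): (c) 52 ≥ 52 — meets.
  Stage 2 carried; the final stage is satisfied.
All stages carried — the respondent prevails.

respondent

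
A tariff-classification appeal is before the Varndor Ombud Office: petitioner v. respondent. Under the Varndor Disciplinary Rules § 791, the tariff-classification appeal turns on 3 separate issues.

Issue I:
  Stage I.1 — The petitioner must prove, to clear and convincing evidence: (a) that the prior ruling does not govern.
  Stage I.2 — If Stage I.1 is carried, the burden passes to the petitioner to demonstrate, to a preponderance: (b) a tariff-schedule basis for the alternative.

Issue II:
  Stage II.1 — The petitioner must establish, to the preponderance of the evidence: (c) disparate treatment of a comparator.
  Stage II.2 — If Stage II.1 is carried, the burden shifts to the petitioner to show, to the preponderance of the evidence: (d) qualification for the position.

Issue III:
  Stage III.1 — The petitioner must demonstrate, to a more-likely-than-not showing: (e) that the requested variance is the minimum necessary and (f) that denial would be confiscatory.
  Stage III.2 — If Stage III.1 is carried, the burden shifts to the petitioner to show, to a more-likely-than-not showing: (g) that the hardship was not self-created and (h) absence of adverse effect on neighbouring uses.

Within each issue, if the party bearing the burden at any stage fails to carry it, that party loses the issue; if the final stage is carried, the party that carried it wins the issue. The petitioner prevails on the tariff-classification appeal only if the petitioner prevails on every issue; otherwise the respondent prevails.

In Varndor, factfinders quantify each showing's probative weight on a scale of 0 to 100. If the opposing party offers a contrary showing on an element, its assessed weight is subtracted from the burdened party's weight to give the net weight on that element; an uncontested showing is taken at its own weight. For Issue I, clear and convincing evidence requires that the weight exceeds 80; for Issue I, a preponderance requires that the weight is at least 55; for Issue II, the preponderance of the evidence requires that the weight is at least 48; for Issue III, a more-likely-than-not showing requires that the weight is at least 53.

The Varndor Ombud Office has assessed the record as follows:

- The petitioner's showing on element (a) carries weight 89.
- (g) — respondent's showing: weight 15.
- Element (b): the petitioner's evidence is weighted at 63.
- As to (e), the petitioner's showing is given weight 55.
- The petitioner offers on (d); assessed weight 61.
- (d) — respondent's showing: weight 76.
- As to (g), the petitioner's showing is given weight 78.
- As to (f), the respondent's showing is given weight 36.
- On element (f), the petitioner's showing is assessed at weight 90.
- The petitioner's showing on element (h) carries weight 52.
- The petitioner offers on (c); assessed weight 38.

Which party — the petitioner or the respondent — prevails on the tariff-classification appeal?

respondent

— Issue I —
Stage I.1 — burden on petitioner; standard: clear and convincing evidence (weight exceeds 80).
    (a): 89 > 80 [met]
  All elements met. The petitioner retains the burden for Stage I.2.
Stage I.2 — burden on petitioner; standard: a preponderance (weight is at least 55).
    (b): 63 ≥ 55 [met]
  The petitioner carries the last stage.
Every stage carried; the petitioner prevails on this issue.
— Issue II —
Stage II.1 (petitioner, the preponderance of the evidence, weight is at least 48): (c) 38 < 48 — fails.
  Stage II.1 not carried; the petitioner fails its burden.
The respondent prevails on this issue.
— Issue III —
Stage III.1 (petitioner, a more-likely-than-not showing, weight is at least 53): (e) 55 ≥ 53 — meets; (f) net 90−36=54 ≥ 53 — meets.
  All elements met. The petitioner retains the burden for Stage III.2.
Stage III.2 (petitioner, a more-likely-than-not showing, weight is at least 53): (g) net 78−15=63 ≥ 53 — meets; (h) 52 < 53 — fails.
  Stage III.2 not carried; the petitioner fails its burden.
The respondent prevails on this issue.
Per-issue: Issue I → petitioner; Issue II → respondent; Issue III → respondent. The petitioner must prevail on every issue; overall, the respondent prevails.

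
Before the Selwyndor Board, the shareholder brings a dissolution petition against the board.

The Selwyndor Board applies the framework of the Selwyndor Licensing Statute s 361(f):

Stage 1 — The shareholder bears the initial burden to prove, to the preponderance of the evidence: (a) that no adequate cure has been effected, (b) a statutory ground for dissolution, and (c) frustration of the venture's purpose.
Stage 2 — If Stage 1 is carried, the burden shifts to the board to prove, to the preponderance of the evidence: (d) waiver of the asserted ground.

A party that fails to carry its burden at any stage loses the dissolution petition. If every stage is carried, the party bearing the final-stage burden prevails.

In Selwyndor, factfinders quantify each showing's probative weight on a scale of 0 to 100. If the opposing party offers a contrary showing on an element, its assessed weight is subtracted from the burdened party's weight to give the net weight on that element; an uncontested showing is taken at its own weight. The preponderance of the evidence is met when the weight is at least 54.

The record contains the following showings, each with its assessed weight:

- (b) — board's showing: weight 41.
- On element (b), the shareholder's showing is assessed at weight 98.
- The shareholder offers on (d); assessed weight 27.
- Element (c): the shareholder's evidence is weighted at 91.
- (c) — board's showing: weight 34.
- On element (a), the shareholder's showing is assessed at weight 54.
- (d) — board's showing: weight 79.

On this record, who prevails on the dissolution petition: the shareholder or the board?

shareholder

Stage 1 (shareholder, the preponderance of the evidence, weight is at least 54): (a) 54 ≥ 54 — meets; (b) net 98−41=57 ≥ 54 — meets; (c) net 91−34=57 ≥ 54 — meets.
  Stage 1 carried; the burden shifts to the board.
Stage 2 (board, the preponderance of the evidence, weight is at least 54): (d) net 79−27=52 < 54 — fails.
  Not every element is met, so the board fails to carry Stage 2.
The shareholder prevails.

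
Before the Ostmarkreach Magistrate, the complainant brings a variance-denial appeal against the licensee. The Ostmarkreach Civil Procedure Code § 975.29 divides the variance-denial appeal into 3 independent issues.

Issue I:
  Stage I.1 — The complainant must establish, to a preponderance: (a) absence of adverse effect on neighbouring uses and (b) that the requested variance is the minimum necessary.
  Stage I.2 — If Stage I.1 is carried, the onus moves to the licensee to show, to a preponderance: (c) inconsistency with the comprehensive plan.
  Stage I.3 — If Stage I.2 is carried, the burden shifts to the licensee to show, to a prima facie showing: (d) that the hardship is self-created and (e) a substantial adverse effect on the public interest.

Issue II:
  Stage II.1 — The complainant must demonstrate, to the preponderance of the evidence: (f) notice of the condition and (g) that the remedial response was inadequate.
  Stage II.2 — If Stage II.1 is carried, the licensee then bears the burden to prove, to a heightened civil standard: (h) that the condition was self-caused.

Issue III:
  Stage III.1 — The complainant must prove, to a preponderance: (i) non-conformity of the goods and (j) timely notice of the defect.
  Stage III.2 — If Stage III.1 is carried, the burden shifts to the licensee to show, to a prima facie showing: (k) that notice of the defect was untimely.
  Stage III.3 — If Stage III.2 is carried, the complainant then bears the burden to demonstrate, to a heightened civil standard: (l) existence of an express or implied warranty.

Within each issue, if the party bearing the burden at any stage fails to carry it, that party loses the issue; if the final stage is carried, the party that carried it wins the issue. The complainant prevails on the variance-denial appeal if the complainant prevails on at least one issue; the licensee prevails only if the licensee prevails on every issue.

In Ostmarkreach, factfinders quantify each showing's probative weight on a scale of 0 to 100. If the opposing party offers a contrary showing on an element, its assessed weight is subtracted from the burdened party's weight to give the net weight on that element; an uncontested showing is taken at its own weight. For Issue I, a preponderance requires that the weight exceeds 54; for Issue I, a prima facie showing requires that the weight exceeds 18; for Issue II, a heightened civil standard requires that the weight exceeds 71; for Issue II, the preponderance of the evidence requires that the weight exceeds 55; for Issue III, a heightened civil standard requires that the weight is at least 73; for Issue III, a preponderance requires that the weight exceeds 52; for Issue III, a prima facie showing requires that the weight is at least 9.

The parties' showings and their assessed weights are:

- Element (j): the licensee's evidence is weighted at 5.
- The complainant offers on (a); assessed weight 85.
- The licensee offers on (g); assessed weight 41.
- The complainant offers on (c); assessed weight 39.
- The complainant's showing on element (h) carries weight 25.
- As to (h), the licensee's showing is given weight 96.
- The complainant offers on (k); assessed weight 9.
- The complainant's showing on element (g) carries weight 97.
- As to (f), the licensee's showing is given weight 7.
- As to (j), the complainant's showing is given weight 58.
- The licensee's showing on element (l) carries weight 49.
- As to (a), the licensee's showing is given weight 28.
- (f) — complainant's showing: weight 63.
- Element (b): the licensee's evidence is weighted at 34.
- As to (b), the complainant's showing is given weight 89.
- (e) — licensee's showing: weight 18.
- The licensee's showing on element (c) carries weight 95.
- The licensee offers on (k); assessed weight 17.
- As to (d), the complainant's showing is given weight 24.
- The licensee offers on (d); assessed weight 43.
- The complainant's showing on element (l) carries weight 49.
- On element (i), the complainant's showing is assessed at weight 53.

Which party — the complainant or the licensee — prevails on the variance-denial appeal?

complainant

— Issue I —
At Stage I.1 the complainant must meet a preponderance (weight exceeds 54): on (a) the weight is 85 less the opposing 28 gives net 57, > 54, so (a) meets the standard; on (b) the weight is 89 less the opposing 34 gives net 55, > 54, so (b) meets the standard.
  The complainant carries Stage I.1; the licensee now bears the burden.
At Stage I.2 the licensee must meet a preponderance (weight exceeds 54): on (c) the weight is 95 less the opposing 39 gives net 56, which does exceed 54, so (c) meets the standard.
  Stage I.2 carried; the burden remains with the licensee.
At Stage I.3 the licensee must meet a prima facie showing (weight exceeds 18): on (d) the weight is 43 less the opposing 24 gives net 19, which does exceed 18, so (d) meets the standard; on (e) the weight is 18, ≤ 18, so (e) does not meet the standard.
  Not every element is met, so the licensee fails to carry Stage I.3.
The analysis ends at Stage I.3; the complainant prevails on this issue.
— Issue II —
Stage II.1 — burden on complainant; standard: the preponderance of the evidence (weight exceeds 55).
    (f): 63 − 7 = 56 > 55 [met]
    (g): 97 − 41 = 56 > 55 [met]
  The complainant carries Stage II.1; the licensee now bears the burden.
Stage II.2 — burden on licensee; standard: a heightened civil standard (weight exceeds 71).
    (h): 96 − 25 = 71 ≤ 71 [not met]
  Stage II.2 not carried; the licensee fails its burden.
The analysis ends at Stage II.2; the complainant prevails on this issue.
— Issue III —
Stage III.1 (complainant, a preponderance, weight exceeds 52): (i) 53 > 52 — meets; (j) net 58−5=53 > 52 — meets.
  All elements met. The burden passes to the licensee.
Stage III.2 (licensee, a prima facie showing, weight is at least 9): (k) net 17−9=8 < 9 — fails.
  Not every element is met, so the licensee fails to carry Stage III.2.
The analysis ends at Stage III.2; the complainant prevails on this issue.
Per-issue: Issue I → complainant; Issue II → complainant; Issue III → complainant. The complainant must prevail on at least one issue; overall, the complainant prevails.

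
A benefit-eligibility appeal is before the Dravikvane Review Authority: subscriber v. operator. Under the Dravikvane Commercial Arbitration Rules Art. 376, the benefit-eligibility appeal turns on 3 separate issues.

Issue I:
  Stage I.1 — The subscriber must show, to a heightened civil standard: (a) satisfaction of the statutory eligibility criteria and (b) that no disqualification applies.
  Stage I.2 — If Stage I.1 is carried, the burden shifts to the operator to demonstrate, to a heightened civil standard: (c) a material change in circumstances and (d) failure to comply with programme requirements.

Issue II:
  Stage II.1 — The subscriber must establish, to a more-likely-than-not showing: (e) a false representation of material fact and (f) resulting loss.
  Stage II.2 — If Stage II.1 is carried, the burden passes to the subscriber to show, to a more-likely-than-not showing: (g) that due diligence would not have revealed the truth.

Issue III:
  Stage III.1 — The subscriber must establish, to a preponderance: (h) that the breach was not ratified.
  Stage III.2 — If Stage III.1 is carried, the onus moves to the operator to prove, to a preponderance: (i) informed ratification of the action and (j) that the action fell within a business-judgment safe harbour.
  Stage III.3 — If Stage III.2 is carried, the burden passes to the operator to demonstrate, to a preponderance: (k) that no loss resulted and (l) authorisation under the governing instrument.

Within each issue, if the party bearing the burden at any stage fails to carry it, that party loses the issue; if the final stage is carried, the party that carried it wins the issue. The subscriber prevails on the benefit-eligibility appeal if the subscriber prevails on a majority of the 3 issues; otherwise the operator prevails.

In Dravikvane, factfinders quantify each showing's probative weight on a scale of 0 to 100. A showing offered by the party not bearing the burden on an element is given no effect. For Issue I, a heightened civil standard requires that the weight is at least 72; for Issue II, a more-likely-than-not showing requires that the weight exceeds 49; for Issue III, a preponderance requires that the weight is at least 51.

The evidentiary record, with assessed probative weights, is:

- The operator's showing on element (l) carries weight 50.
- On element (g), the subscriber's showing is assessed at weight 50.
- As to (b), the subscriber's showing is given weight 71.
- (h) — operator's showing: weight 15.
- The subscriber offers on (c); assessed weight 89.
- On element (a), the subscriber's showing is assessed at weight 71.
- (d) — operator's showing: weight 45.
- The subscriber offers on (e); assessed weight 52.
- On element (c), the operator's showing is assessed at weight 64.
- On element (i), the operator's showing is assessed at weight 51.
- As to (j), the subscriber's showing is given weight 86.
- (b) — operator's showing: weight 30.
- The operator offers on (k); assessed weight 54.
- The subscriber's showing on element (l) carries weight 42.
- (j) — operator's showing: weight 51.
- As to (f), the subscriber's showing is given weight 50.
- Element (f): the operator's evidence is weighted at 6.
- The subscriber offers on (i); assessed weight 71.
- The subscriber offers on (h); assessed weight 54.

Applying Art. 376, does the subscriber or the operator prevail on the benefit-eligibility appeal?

— Issue I —
Stage I.1 — burden on subscriber; standard: a heightened civil standard (weight is at least 72).
    (a): 71 < 72 [not met]
    (b): 71 (operator's 30 disregarded) < 72 [not met]
  The subscriber does not carry Stage I.1.
So the operator prevails on this issue.
— Issue II —
Stage II.1 — burden on subscriber; standard: a more-likely-than-not showing (weight exceeds 49).
    (e): 52 > 49 [met]
    (f): 50 (operator's 6 disregarded) > 49 [met]
  Stage II.1 is satisfied; the subscriber continues to bear the burden.
Stage II.2 — burden on subscriber; standard: a more-likely-than-not showing (weight exceeds 49).
    (g): 50 > 49 [met]
  Stage II.2 carried; the final stage is satisfied.
Every stage carried; the subscriber prevails on this issue.
— Issue III —
At Stage III.1 the subscriber must meet a preponderance (weight is at least 51): on (h) the weight is 54 (the operator's 15 is given no effect), which does reach 51, so (h) meets the standard.
  Stage III.1 is satisfied; the onus moves to the operator.
At Stage III.2 the operator must meet a preponderance (weight is at least 51): on (i) the weight is 51 (the subscriber's 71 is given no effect), which does reach 51, so (i) meets the standard; on (j) the weight is 51 (the subscriber's 86 is given no effect), ≥ 51, so (j) meets the standard.
  All elements met. The operator retains the burden for Stage III.3.
At Stage III.3 the operator must meet a preponderance (weight is at least 51): on (k) the weight is 54, ≥ 51, so (k) meets the standard; on (l) the weight is 50 (the subscriber's 42 is given no effect), which does not reach 51, so (l) does not meet the standard.
  Not every element is met, so the operator fails to carry Stage III.3.
The analysis ends at Stage III.3; the subscriber prevails on this issue.
Per-issue: Issue I → operator; Issue II → subscriber; Issue III → subscriber. The subscriber must prevail on a majority of issues; overall, the subscriber prevails.

subscriber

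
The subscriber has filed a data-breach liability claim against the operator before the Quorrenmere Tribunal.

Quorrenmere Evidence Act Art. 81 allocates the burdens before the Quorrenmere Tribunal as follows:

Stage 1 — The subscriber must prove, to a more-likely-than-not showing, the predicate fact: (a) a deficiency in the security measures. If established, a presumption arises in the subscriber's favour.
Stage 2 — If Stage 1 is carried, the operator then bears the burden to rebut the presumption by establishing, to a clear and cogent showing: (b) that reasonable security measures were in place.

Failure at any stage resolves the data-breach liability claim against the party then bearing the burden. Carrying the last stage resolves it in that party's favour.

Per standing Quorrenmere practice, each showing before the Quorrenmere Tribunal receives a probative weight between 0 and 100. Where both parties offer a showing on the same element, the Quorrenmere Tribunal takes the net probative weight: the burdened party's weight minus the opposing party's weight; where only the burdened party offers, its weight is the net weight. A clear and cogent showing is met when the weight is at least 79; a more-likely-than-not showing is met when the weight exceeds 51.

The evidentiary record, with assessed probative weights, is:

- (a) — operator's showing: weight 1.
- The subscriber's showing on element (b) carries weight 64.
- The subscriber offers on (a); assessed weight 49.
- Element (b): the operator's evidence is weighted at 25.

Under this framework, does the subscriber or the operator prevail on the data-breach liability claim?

operator

Stage 1 (subscriber, a more-likely-than-not showing, weight exceeds 51): (a) net 49−1=48 ≤ 51 — fails.
  The subscriber does not carry Stage 1.
The analysis ends at Stage 1; the operator prevails.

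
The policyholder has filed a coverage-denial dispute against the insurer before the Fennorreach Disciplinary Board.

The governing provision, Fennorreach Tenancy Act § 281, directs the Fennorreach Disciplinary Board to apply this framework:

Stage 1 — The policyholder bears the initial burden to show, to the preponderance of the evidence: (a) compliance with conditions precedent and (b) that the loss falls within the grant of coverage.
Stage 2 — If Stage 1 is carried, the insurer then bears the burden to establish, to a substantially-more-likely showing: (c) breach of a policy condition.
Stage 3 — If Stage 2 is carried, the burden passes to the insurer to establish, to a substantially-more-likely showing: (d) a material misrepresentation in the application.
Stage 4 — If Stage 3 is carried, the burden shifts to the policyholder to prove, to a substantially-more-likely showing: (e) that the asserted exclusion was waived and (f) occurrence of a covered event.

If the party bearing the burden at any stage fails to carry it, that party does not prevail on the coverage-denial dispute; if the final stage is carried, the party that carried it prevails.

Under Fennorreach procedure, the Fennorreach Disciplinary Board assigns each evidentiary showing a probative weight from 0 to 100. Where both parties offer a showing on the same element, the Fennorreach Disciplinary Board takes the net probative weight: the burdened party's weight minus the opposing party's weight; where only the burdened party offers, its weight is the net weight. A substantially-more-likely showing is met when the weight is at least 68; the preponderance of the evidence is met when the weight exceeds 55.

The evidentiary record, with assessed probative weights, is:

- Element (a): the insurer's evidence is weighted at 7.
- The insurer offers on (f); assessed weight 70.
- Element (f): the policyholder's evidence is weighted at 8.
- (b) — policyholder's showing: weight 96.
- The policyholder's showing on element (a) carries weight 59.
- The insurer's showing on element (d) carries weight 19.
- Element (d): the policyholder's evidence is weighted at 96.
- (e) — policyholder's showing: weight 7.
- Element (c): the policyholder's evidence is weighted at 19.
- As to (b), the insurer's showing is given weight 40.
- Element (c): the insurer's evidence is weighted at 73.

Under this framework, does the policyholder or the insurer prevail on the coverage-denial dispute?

insurer

Stage 1 (policyholder, the preponderance of the evidence, weight exceeds 55): (a) net 59−7=52 ≤ 55 — fails; (b) net 96−40=56 > 55 — meets.
  Not every element is met, so the policyholder fails to carry Stage 1.
So the insurer prevails.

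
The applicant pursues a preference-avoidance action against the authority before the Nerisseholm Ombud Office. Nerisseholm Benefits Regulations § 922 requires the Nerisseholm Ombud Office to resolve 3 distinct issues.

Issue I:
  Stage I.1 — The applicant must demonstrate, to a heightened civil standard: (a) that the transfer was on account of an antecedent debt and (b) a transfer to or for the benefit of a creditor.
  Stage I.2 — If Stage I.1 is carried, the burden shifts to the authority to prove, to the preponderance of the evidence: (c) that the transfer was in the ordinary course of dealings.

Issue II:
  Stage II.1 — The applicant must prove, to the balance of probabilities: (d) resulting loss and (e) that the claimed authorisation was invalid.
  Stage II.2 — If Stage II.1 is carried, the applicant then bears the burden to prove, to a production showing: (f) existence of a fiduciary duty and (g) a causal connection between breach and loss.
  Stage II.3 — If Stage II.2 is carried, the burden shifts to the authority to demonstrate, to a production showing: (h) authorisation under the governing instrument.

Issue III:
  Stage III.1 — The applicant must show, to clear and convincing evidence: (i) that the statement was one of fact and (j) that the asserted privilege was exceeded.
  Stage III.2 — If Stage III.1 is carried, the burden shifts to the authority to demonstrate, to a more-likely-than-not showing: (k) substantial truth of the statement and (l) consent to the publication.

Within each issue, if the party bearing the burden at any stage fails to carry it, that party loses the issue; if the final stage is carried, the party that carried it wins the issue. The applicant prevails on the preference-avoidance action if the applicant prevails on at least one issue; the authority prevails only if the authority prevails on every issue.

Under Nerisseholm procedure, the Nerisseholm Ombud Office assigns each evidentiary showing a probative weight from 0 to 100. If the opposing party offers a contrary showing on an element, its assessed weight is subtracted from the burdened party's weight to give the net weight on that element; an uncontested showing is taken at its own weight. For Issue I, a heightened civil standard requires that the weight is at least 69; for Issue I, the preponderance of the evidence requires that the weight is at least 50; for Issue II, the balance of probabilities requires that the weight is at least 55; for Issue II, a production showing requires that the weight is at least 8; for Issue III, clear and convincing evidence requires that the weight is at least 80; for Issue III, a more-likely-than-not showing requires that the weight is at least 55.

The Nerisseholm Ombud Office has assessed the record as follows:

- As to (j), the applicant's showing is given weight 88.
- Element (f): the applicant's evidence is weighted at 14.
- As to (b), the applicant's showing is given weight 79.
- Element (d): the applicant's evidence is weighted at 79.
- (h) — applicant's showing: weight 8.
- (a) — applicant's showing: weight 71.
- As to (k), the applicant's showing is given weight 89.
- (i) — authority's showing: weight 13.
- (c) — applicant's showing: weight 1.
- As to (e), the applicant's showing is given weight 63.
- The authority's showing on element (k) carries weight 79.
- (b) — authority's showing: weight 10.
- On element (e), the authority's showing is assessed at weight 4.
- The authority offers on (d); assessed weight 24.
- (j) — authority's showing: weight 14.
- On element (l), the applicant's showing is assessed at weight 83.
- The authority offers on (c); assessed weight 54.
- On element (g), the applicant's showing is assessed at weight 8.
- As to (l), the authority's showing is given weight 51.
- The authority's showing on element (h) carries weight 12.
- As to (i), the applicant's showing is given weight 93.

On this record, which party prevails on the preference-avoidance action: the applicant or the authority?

— Issue I —
Stage I.1 — burden on applicant; standard: a heightened civil standard (weight is at least 69).
    (a): 71 ≥ 69 [met]
    (b): 79 − 10 = 69 ≥ 69 [met]
  All elements met. The burden passes to the authority.
Stage I.2 — burden on authority; standard: the preponderance of the evidence (weight is at least 50).
    (c): 54 − 1 = 53 ≥ 50 [met]
  All elements met at the final stage.
Every stage carried; the authority prevails on this issue.
— Issue II —
Stage II.1 — burden on applicant; standard: the balance of probabilities (weight is at least 55).
    (d): 79 − 24 = 55 ≥ 55 [met]
    (e): 63 − 4 = 59 ≥ 55 [met]
  Stage II.1 carried; the burden remains with the applicant.
Stage II.2 — burden on applicant; standard: a production showing (weight is at least 8).
    (f): 14 ≥ 8 [met]
    (g): 8 ≥ 8 [met]
  Stage II.2 carried; the burden shifts to the authority.
Stage II.3 — burden on authority; standard: a production showing (weight is at least 8).
    (h): 12 − 8 = 4 < 8 [not met]
  Not every element is met, so the authority fails to carry Stage II.3.
The applicant prevails on this issue.
— Issue III —
Stage III.1 — burden on applicant; standard: clear and convincing evidence (weight is at least 80).
    (i): 93 − 13 = 80 ≥ 80 [met]
    (j): 88 − 14 = 74 < 80 [not met]
  Not every element is met, so the applicant fails to carry Stage III.1.
The analysis ends at Stage III.1; the authority prevails on this issue.
Per-issue: Issue I → authority; Issue II → applicant; Issue III → authority. The applicant must prevail on at least one issue; overall, the applicant prevails.

applicant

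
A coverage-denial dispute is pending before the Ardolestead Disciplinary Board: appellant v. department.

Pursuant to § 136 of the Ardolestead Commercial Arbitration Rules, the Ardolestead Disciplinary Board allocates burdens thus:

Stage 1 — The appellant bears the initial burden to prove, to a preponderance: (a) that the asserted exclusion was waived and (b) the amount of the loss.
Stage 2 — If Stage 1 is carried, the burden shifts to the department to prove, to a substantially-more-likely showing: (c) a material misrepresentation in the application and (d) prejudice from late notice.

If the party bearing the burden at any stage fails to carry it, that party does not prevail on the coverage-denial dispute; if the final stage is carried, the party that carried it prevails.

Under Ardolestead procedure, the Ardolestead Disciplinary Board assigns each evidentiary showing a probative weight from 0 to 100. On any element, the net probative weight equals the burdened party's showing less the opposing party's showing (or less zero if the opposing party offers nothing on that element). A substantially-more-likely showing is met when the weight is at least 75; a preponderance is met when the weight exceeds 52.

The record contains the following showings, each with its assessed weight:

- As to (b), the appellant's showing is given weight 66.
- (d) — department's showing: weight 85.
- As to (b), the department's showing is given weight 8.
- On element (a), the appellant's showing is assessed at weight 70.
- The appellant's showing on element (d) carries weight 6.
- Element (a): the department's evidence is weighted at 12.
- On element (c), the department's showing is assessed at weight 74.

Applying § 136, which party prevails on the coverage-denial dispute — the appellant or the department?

appellant

At Stage 1 the appellant must meet a preponderance (weight exceeds 52): on (a) the weight is 70 less the opposing 12 gives net 58, which does exceed 52, so (a) meets the standard; on (b) the weight is 66 less the opposing 8 gives net 58, which does exceed 52, so (b) meets the standard.
  The appellant carries Stage 1; the department now bears the burden.
At Stage 2 the department must meet a substantially-more-likely showing (weight is at least 75): on (c) the weight is 74, < 75, so (c) does not meet the standard; on (d) the weight is 85 less the opposing 6 gives net 79, which does reach 75, so (d) meets the standard.
  The department does not carry Stage 2.
So the appellant prevails.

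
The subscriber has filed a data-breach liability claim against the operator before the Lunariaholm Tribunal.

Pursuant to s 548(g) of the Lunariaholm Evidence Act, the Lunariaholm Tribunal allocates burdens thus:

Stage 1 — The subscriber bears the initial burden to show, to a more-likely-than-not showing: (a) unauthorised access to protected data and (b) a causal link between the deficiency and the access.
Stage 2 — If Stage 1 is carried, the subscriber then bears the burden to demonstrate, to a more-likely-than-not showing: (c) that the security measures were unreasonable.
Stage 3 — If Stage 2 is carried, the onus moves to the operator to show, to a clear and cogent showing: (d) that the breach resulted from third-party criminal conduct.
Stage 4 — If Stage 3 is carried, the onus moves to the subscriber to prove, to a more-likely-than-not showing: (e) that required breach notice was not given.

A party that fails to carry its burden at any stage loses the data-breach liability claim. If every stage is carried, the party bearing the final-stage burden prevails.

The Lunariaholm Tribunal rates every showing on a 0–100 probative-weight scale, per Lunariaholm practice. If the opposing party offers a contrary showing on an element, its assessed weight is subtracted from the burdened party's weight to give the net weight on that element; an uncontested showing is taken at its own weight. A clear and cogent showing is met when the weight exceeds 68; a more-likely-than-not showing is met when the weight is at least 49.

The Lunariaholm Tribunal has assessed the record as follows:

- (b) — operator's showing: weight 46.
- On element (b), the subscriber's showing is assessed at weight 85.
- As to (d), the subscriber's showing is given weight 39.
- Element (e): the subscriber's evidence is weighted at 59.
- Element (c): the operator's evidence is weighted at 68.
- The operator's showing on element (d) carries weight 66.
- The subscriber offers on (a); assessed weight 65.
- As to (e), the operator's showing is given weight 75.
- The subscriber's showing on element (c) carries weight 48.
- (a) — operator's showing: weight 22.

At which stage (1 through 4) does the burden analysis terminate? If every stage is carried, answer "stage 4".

Stage 1 (subscriber, a more-likely-than-not showing, weight is at least 49): (a) net 65−22=43 < 49 — fails; (b) net 85−46=39 < 49 — fails.
  The subscriber does not carry Stage 1.
The analysis ends at Stage 1; the operator prevails.

stage 1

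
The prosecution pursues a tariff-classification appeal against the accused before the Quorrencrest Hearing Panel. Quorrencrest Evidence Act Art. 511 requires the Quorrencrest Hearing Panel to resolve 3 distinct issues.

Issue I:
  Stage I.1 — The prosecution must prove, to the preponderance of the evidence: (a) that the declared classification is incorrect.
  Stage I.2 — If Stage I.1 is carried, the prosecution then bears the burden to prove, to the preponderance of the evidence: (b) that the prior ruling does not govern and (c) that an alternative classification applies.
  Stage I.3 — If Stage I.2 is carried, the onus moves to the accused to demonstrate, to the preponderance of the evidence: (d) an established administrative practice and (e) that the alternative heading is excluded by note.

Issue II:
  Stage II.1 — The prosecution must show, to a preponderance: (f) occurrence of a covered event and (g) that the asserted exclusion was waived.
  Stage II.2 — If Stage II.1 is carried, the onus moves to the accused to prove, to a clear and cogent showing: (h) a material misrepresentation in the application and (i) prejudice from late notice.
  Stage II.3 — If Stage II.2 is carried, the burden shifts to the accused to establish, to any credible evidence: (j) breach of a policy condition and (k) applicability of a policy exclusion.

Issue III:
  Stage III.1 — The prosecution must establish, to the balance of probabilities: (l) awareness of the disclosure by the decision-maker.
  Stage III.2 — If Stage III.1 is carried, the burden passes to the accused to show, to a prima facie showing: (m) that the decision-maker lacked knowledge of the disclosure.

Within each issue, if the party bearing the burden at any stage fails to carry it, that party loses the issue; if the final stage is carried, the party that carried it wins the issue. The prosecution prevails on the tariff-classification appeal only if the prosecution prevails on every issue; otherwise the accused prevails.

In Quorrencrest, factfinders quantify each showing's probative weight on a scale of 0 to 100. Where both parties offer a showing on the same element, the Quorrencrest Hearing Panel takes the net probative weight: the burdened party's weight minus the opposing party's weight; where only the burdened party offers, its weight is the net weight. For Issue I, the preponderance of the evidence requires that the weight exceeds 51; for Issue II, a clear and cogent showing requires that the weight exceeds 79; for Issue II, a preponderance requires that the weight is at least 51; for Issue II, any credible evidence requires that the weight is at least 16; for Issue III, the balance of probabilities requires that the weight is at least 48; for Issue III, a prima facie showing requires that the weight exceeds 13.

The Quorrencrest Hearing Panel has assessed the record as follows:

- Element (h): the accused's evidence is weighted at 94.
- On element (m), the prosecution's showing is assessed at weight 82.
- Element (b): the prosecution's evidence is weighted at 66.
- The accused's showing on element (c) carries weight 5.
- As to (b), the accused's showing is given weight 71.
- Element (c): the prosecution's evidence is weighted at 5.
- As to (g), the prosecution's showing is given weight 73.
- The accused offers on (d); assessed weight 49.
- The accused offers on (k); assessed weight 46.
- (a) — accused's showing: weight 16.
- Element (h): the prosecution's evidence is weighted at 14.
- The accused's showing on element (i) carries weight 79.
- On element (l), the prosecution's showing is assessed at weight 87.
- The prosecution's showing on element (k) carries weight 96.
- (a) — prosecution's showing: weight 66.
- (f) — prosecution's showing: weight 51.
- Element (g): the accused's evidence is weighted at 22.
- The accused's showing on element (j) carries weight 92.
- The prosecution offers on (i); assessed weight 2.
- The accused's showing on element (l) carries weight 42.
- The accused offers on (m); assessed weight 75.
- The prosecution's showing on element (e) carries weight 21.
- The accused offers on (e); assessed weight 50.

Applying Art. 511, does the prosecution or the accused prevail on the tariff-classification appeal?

accused

— Issue I —
Stage I.1 (prosecution, the preponderance of the evidence, weight exceeds 51): (a) net 66−16=50 ≤ 51 — fails.
  The prosecution does not carry Stage I.1.
The accused prevails on this issue.
— Issue II —
Stage II.1 — burden on prosecution; standard: a preponderance (weight is at least 51).
    (f): 51 ≥ 51 [met]
    (g): 73 − 22 = 51 ≥ 51 [met]
  All elements met. The burden passes to the accused.
Stage II.2 — burden on accused; standard: a clear and cogent showing (weight exceeds 79).
    (h): 94 − 14 = 80 > 79 [met]
    (i): 79 − 2 = 77 ≤ 79 [not met]
  The accused does not carry Stage II.2.
The prosecution prevails on this issue.
— Issue III —
Stage III.1 (prosecution, the balance of probabilities, weight is at least 48): (l) net 87−42=45 < 48 — fails.
  Not every element is met, so the prosecution fails to carry Stage III.1.
The analysis ends at Stage III.1; the accused prevails on this issue.
Per-issue: Issue I → accused; Issue II → prosecution; Issue III → accused. The prosecution must prevail on every issue; overall, the accused prevails.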